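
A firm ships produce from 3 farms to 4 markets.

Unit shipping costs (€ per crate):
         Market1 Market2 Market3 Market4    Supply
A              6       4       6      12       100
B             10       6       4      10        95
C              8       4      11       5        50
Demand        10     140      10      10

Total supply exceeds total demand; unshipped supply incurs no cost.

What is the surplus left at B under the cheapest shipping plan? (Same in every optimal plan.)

75

An optimal plan:
  A->Market1: 10 × €6 = €60
  A->Market2: 90 × €4 = €360
  B->Market2: 10 × €6 = €60
  B->Market3: 10 × €4 = €40
  C->Market2: 40 × €4 = €160
  C->Market4: 10 × €5 = €50
Total cost = €730.
B ships 20 of its 95, leaving 75.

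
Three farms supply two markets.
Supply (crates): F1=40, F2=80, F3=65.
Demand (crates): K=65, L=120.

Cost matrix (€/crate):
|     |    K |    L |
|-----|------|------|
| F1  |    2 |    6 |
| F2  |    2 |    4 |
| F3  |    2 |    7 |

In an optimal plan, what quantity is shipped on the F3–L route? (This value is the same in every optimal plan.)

The minimum-cost plan:
  F1–L: 40 × €6 = €240
  F2–L: 80 × €4 = €320
  F3–K: 65 × €2 = €130
Total cost = €690.
The route F3→L is not used.

0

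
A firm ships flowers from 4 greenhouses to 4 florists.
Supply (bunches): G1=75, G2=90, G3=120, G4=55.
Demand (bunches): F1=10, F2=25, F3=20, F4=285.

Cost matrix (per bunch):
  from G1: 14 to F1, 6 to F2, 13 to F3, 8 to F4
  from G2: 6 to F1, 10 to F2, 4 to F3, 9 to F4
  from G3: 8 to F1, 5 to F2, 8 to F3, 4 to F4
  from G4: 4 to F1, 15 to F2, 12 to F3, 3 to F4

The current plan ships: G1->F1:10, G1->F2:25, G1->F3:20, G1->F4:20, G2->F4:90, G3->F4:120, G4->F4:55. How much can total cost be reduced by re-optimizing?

Current plan cost = 10·14 + 25·6 + 20·13 + 20·8 + 90·9 + 120·4 + 55·3 = 2165.
Optimal plan:
  G1 to F2: 25 × 6 = 150
  G1 to F4: 50 × 8 = 400
  G2 to F1: 10 × 6 = 60
  G2 to F3: 20 × 4 = 80
  G2 to F4: 60 × 9 = 540
  G3 to F4: 120 × 4 = 480
  G4 to F4: 55 × 3 = 165
Optimal cost = 1875.
Saving = 2165 − 1875 = 290.

290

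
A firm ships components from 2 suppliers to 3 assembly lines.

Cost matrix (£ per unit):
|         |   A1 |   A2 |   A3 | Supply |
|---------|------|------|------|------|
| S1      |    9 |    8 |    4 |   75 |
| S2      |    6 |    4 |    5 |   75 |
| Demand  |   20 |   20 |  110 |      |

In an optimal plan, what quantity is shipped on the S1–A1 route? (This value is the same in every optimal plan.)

0

The minimum-cost plan:
  S1→A3: 75 × £4 = £300
  S2→A1: 20 × £6 = £120
  S2→A2: 20 × £4 = £80
  S2→A3: 35 × £5 = £175
Total cost = £675.
The route S1→A1 is not used.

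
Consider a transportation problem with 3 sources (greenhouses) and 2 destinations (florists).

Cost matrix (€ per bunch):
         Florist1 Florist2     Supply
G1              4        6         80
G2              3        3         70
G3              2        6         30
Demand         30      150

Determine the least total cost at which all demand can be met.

750

A cheapest plan:
  G1 to Florist2: 80 bunches
  G2 to Florist2: 70 bunches
  G3 to Florist1: 30 bunches
Total cost = €750.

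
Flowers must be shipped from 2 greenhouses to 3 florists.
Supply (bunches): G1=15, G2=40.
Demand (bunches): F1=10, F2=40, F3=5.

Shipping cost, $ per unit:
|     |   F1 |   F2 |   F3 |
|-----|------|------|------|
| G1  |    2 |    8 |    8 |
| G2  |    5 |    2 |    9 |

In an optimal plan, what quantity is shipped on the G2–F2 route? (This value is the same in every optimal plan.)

40

The minimum-cost plan:
  G1→F1: 10 × $2 = $20
  G1→F3: 5 × $8 = $40
  G2→F2: 40 × $2 = $80
Total cost = $140.
So G2→F2 carries 40 bunches.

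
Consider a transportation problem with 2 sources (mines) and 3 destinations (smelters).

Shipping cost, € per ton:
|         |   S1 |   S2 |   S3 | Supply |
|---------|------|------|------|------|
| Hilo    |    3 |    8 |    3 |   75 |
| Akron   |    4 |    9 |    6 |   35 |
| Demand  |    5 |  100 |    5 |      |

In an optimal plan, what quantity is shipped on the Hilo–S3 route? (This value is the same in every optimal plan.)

5

The minimum-cost plan:
  Hilo->S1: 5 × €3 = €15
  Hilo->S2: 65 × €8 = €520
  Hilo->S3: 5 × €3 = €15
  Akron->S2: 35 × €9 = €315
Total cost = €865.
So Hilo→S3 carries 5 tons.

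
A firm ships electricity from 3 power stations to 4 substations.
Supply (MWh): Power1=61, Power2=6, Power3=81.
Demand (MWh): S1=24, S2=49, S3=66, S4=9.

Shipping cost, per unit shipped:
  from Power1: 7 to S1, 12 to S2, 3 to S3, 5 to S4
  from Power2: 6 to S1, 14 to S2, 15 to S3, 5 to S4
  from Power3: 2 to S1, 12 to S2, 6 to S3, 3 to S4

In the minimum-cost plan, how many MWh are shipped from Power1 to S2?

Solving gives:
  Power1 to S3: 61 MWh
  Power2 to S2: 6 MWh
  Power3 to S1: 24 MWh
  Power3 to S2: 43 MWh
  Power3 to S3: 5 MWh
  Power3 to S4: 9 MWh
Total cost = 888.
The route Power1→S2 is not used.

0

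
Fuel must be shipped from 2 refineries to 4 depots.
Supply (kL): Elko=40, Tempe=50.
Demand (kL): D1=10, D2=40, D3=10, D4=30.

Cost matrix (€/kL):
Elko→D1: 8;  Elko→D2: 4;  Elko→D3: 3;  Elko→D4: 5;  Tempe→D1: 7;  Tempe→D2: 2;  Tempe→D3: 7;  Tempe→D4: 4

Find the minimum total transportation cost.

330

Optimal allocation:
  Elko→D1: 10 × €8 = €80
  Elko→D3: 10 × €3 = €30
  Elko→D4: 20 × €5 = €100
  Tempe→D2: 40 × €2 = €80
  Tempe→D4: 10 × €4 = €40
Total = 80 + 30 + 100 + 80 + 40 = €330.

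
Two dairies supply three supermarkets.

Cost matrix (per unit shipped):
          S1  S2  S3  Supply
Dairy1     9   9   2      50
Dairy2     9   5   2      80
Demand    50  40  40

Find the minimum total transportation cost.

One minimum-cost allocation:
  Dairy1→S1: 50 crates
  Dairy2→S2: 40 crates
  Dairy2→S3: 40 crates
Total cost = 730.

730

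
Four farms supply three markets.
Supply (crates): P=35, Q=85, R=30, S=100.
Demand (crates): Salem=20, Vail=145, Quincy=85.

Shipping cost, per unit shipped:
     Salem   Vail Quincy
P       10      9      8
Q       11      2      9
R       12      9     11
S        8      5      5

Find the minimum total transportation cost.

1260

Optimal allocation:
  P->Salem: 20 crates
  P->Quincy: 15 crates
  Q->Vail: 85 crates
  R->Vail: 30 crates
  S->Vail: 30 crates
  S->Quincy: 70 crates
Total cost = 1260.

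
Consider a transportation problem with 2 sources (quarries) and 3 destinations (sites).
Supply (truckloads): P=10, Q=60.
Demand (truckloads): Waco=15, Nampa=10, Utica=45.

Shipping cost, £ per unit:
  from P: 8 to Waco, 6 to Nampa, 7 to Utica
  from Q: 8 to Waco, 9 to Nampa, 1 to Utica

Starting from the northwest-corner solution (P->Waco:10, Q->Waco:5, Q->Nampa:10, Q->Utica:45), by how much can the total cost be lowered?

Current plan cost = 10·8 + 5·8 + 10·9 + 45·1 = £255.
Optimal plan:
  P to Nampa: 10 × £6 = £60
  Q to Waco: 15 × £8 = £120
  Q to Utica: 45 × £1 = £45
Optimal cost = £225.
Saving = 255 − 225 = £30.

30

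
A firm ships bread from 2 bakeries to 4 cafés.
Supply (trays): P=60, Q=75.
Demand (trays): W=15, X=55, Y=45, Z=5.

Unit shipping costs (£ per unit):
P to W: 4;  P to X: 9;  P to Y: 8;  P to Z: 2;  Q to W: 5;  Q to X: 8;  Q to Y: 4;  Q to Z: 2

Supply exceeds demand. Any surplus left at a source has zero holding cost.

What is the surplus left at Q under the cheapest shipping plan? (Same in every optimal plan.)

An optimal plan:
  P->W: 15 × £4 = £60
  P->X: 25 × £9 = £225
  P->Z: 5 × £2 = £10
  Q->X: 30 × £8 = £240
  Q->Y: 45 × £4 = £180
Total cost = £715.
Q ships 75 of its 75, leaving 0.

0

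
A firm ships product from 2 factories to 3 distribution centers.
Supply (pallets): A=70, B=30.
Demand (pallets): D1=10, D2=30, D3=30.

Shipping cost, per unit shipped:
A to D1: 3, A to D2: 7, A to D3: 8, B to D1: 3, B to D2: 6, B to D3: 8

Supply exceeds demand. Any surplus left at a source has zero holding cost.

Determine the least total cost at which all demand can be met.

450

One minimum-cost allocation:
  A to D1: 10 × 3 = 30
  A to D3: 30 × 8 = 240
  B to D2: 30 × 6 = 180
Total = 30 + 240 + 180 = 450.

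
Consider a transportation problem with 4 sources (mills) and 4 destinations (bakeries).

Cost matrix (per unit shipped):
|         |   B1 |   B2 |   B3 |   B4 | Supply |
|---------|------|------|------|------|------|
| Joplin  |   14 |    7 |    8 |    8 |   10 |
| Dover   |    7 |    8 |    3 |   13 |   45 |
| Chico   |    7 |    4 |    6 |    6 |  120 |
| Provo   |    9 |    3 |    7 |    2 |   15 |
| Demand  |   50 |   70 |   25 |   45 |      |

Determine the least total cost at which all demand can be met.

One minimum-cost allocation:
  Joplin→B4: 10 sacks
  Dover→B1: 20 sacks
  Dover→B3: 25 sacks
  Chico→B1: 30 sacks
  Chico→B2: 70 sacks
  Chico→B4: 20 sacks
  Provo→B4: 15 sacks
Total cost = 935.
(Supply check: Joplin ships 10; Dover ships 45; Chico ships 120; Provo ships 15.)

935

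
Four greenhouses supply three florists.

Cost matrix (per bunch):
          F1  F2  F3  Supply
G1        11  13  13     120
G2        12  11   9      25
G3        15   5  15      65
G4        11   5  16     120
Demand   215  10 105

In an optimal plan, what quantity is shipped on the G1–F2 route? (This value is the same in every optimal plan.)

0

The minimum-cost plan:
  G1->F1: 95 bunches
  G1->F3: 25 bunches
  G2->F3: 25 bunches
  G3->F2: 10 bunches
  G3->F3: 55 bunches
  G4->F1: 120 bunches
Total cost = 3790.
The route G1→F2 is not used.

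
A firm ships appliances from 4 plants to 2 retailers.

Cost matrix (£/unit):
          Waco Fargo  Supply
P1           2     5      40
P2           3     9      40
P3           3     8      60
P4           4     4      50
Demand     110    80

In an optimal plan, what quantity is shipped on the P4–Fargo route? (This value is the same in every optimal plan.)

The minimum-cost plan:
  P1–Waco: 10 × £2 = £20
  P1–Fargo: 30 × £5 = £150
  P2–Waco: 40 × £3 = £120
  P3–Waco: 60 × £3 = £180
  P4–Fargo: 50 × £4 = £200
Total cost = £670.
So P4→Fargo carries 50 units.

50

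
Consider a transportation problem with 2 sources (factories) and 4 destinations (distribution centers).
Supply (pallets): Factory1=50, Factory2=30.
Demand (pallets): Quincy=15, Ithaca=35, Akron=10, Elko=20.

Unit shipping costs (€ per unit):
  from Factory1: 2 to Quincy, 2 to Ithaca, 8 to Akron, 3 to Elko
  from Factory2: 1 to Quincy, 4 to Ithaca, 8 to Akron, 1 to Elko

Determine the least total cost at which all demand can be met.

190

One minimum-cost allocation:
  Factory1→Quincy: 5 pallets
  Factory1→Ithaca: 35 pallets
  Factory1→Akron: 10 pallets
  Factory2→Quincy: 10 pallets
  Factory2→Elko: 20 pallets
Total cost = €190.
(Supply check: Factory1 ships 50; Factory2 ships 30.)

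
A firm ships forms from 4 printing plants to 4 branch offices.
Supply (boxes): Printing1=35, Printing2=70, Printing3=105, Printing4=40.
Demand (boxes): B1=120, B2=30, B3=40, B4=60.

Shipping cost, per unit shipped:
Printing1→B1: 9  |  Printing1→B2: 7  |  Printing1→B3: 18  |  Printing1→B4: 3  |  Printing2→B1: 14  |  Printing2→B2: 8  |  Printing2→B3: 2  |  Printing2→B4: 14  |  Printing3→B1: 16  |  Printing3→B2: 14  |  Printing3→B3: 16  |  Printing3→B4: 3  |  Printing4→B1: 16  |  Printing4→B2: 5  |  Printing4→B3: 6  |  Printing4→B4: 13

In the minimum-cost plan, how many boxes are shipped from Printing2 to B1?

30

Optimal shipments:
  Printing1 to B1: 35 × 9 = 315
  Printing2 to B1: 30 × 14 = 420
  Printing2 to B3: 40 × 2 = 80
  Printing3 to B1: 45 × 16 = 720
  Printing3 to B4: 60 × 3 = 180
  Printing4 to B1: 10 × 16 = 160
  Printing4 to B2: 30 × 5 = 150
Total cost = 2025.
So Printing2→B1 carries 30 boxes.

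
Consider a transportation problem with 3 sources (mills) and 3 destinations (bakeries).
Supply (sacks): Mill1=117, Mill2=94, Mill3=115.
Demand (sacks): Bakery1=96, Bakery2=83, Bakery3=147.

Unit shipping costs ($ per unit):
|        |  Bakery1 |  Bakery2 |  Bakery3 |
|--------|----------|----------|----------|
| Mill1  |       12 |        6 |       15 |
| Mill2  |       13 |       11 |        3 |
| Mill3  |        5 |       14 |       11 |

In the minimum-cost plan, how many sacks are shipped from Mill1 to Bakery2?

Optimal shipments:
  Mill1→Bakery2: 83 × $6 = $498
  Mill1→Bakery3: 34 × $15 = $510
  Mill2→Bakery3: 94 × $3 = $282
  Mill3→Bakery1: 96 × $5 = $480
  Mill3→Bakery3: 19 × $11 = $209
Total cost = $1979.
So Mill1→Bakery2 carries 83 sacks.

83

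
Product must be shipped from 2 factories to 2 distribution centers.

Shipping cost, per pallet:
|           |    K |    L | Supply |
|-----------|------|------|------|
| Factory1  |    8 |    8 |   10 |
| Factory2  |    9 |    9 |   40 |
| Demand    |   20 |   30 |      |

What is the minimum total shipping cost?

One minimum-cost allocation:
  Factory1→L: 10 × 8 = 80
  Factory2→K: 20 × 9 = 180
  Factory2→L: 20 × 9 = 180
Total = 80 + 180 + 180 = 440.

440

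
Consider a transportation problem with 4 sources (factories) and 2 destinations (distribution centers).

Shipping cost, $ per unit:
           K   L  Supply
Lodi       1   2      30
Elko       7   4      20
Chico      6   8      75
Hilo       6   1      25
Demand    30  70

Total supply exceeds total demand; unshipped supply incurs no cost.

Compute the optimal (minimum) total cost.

310

Optimal allocation:
  Lodi–K: 5 × $1 = $5
  Lodi–L: 25 × $2 = $50
  Elko–L: 20 × $4 = $80
  Chico–K: 25 × $6 = $150
  Hilo–L: 25 × $1 = $25
Total = 5 + 50 + 80 + 150 + 25 = $310.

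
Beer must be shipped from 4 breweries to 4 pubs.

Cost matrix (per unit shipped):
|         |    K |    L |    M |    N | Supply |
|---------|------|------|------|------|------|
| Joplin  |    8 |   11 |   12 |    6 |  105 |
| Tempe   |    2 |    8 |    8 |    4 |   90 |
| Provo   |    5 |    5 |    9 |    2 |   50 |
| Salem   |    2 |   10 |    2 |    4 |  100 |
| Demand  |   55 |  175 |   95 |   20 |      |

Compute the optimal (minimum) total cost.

1925

An optimal shipping plan:
  Joplin->L: 85 kegs
  Joplin->N: 20 kegs
  Tempe->K: 50 kegs
  Tempe->L: 40 kegs
  Provo->L: 50 kegs
  Salem->K: 5 kegs
  Salem->M: 95 kegs
Total cost = 1925.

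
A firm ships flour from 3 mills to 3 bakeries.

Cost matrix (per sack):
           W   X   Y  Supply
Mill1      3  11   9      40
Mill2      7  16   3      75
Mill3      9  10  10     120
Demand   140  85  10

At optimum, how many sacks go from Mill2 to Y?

Optimal shipments:
  Mill1->W: 40 sacks
  Mill2->W: 65 sacks
  Mill2->Y: 10 sacks
  Mill3->W: 35 sacks
  Mill3->X: 85 sacks
Total cost = 1770.
So Mill2→Y carries 10 sacks.

10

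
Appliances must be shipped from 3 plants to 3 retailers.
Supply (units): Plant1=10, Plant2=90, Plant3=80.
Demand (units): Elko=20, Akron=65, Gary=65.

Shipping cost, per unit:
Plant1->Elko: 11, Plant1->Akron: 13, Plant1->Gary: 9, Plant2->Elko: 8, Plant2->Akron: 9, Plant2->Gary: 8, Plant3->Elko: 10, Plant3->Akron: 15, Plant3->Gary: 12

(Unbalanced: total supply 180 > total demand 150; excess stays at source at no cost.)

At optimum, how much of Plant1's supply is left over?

Minimum-cost shipments:
  Plant1 to Gary: 10 × 9 = 90
  Plant2 to Akron: 65 × 9 = 585
  Plant2 to Gary: 25 × 8 = 200
  Plant3 to Elko: 20 × 10 = 200
  Plant3 to Gary: 30 × 12 = 360
Total cost = 1435.
Plant1 ships 10 of its 10, leaving 0.

0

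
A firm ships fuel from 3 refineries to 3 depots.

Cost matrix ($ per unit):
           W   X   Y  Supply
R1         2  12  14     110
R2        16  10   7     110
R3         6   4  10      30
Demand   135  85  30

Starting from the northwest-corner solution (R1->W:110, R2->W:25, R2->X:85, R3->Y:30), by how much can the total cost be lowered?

Current plan cost = 110·2 + 25·16 + 85·10 + 30·10 = $1770.
Optimal plan:
  R1–W: 110 × $2 = $220
  R2–X: 80 × $10 = $800
  R2–Y: 30 × $7 = $210
  R3–W: 25 × $6 = $150
  R3–X: 5 × $4 = $20
Optimal cost = $1400.
Saving = 1770 − 1400 = $370.

370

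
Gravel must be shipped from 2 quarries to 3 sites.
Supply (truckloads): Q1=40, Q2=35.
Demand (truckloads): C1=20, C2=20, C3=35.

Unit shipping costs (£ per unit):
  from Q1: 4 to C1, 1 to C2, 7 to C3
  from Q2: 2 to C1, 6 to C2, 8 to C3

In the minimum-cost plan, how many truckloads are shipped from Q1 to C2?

Solving gives:
  Q1->C2: 20 × £1 = £20
  Q1->C3: 20 × £7 = £140
  Q2->C1: 20 × £2 = £40
  Q2->C3: 15 × £8 = £120
Total cost = £320.
So Q1→C2 carries 20 truckloads.

20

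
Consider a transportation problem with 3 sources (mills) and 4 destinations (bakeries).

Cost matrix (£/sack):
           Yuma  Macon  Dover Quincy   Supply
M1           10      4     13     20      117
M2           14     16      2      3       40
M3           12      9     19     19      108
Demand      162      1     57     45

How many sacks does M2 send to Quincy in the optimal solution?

Solving gives:
  M1->Yuma: 59 × £10 = £590
  M1->Macon: 1 × £4 = £4
  M1->Dover: 57 × £13 = £741
  M2->Quincy: 40 × £3 = £120
  M3->Yuma: 103 × £12 = £1236
  M3->Quincy: 5 × £19 = £95
Total cost = £2786.
So M2→Quincy carries 40 sacks.

40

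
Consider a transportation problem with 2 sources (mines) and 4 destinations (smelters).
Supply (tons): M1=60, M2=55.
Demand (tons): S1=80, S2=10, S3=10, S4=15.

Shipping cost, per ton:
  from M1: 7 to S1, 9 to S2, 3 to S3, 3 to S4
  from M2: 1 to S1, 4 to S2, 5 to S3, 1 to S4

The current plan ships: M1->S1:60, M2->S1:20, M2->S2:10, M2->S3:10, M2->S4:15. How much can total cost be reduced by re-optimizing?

Current plan cost = 60·7 + 20·1 + 10·4 + 10·5 + 15·1 = 545.
Optimal plan:
  M1→S1: 25 × 7 = 175
  M1→S2: 10 × 9 = 90
  M1→S3: 10 × 3 = 30
  M1→S4: 15 × 3 = 45
  M2→S1: 55 × 1 = 55
Optimal cost = 395.
Saving = 545 − 395 = 150.

150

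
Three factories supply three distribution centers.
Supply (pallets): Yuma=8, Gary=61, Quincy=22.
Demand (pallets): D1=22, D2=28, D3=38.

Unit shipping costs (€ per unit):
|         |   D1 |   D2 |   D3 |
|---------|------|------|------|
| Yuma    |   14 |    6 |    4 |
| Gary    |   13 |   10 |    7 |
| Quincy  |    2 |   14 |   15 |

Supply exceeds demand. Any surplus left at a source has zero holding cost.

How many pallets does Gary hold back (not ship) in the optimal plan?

Minimum-cost shipments:
  Yuma to D2: 8 pallets
  Gary to D2: 20 pallets
  Gary to D3: 38 pallets
  Quincy to D1: 22 pallets
Total cost = €558.
Gary ships 58 of its 61, leaving 3.

3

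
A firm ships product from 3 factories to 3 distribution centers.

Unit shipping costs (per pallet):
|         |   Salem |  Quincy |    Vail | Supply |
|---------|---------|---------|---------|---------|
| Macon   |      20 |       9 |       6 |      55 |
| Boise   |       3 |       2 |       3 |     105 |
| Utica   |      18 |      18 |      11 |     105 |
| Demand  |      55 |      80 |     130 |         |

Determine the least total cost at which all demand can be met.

1840

Optimal allocation:
  Macon–Quincy: 30 pallets
  Macon–Vail: 25 pallets
  Boise–Salem: 55 pallets
  Boise–Quincy: 50 pallets
  Utica–Vail: 105 pallets
Total cost = 1840.
(Supply check: Macon ships 55; Boise ships 105; Utica ships 105.)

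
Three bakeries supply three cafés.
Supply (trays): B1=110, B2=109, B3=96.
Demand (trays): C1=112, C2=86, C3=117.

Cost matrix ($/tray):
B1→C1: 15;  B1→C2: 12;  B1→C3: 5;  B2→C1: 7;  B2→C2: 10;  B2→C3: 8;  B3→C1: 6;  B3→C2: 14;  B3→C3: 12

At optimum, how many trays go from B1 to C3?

110

Optimal shipments:
  B1→C3: 110 × $5 = $550
  B2→C1: 16 × $7 = $112
  B2→C2: 86 × $10 = $860
  B2→C3: 7 × $8 = $56
  B3→C1: 96 × $6 = $576
Total cost = $2154.
So B1→C3 carries 110 trays.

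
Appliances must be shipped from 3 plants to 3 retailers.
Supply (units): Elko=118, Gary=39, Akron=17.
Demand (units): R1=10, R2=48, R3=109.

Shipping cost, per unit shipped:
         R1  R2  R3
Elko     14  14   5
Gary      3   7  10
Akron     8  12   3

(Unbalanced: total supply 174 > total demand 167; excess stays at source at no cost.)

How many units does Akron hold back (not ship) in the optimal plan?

0

Minimum-cost shipments:
  Elko->R2: 19 units
  Elko->R3: 92 units
  Gary->R1: 10 units
  Gary->R2: 29 units
  Akron->R3: 17 units
Total cost = 1010.
Akron ships 17 of its 17, leaving 0.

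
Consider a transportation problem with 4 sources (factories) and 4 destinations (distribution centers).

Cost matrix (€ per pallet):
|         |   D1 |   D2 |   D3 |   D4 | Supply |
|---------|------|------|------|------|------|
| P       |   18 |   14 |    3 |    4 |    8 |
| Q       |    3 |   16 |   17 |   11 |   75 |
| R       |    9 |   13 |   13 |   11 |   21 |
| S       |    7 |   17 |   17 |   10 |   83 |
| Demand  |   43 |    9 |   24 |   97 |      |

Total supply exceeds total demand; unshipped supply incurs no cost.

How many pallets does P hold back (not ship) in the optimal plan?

Minimum-cost shipments:
  P–D3: 8 × €3 = €24
  Q–D1: 43 × €3 = €129
  Q–D2: 4 × €16 = €64
  Q–D4: 14 × €11 = €154
  R–D2: 5 × €13 = €65
  R–D3: 16 × €13 = €208
  S–D4: 83 × €10 = €830
Total cost = €1474.
P ships 8 of its 8, leaving 0.

0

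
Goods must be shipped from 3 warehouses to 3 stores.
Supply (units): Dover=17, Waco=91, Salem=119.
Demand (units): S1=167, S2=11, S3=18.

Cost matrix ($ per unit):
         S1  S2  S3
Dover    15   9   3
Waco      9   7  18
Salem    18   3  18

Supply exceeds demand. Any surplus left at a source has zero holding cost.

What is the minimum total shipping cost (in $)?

One minimum-cost allocation:
  Dover→S3: 17 units
  Waco→S1: 91 units
  Salem→S1: 76 units
  Salem→S2: 11 units
  Salem→S3: 1 units
Total cost = $2289.
(Supply check: Dover ships 17; Waco ships 91; Salem ships 88.)

2289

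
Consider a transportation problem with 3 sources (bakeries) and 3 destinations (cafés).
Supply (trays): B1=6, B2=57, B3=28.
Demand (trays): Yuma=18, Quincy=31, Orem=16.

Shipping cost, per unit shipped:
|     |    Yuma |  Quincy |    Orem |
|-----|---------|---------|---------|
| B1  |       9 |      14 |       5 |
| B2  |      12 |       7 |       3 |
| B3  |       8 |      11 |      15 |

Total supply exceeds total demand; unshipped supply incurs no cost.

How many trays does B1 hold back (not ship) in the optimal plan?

An optimal plan:
  B2→Quincy: 31 × 7 = 217
  B2→Orem: 16 × 3 = 48
  B3→Yuma: 18 × 8 = 144
Total cost = 409.
B1 ships 0 of its 6, leaving 6.

6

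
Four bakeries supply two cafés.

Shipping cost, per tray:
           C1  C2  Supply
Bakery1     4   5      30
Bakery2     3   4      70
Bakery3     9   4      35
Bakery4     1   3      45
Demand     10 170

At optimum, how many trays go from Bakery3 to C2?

The minimum-cost plan:
  Bakery1 to C2: 30 × 5 = 150
  Bakery2 to C2: 70 × 4 = 280
  Bakery3 to C2: 35 × 4 = 140
  Bakery4 to C1: 10 × 1 = 10
  Bakery4 to C2: 35 × 3 = 105
Total cost = 685.
So Bakery3→C2 carries 35 trays.

35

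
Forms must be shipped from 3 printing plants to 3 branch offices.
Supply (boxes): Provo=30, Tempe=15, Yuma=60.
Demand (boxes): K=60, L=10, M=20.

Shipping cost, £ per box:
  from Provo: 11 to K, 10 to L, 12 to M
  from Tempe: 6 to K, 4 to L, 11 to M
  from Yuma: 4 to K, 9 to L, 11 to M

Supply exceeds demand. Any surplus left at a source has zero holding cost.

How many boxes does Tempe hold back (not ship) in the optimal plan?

0

Minimum-cost shipments:
  Provo to M: 15 × £12 = £180
  Tempe to L: 10 × £4 = £40
  Tempe to M: 5 × £11 = £55
  Yuma to K: 60 × £4 = £240
Total cost = £515.
Tempe ships 15 of its 15, leaving 0.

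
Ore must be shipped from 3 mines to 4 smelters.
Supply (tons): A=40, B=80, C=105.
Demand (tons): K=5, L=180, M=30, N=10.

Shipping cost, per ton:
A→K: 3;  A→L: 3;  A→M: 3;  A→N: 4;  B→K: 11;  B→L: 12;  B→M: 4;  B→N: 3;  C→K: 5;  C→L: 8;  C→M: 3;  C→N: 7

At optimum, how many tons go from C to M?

0

The minimum-cost plan:
  A to L: 40 × 3 = 120
  B to L: 40 × 12 = 480
  B to M: 30 × 4 = 120
  B to N: 10 × 3 = 30
  C to K: 5 × 5 = 25
  C to L: 100 × 8 = 800
Total cost = 1575.
The route C→M is not used.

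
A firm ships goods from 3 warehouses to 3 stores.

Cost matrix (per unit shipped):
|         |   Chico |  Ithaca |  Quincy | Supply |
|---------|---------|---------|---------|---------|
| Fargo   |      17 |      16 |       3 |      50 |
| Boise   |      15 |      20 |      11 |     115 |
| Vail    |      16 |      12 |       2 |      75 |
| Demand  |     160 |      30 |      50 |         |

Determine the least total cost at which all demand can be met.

2955

A cheapest plan:
  Fargo→Quincy: 50 × 3 = 150
  Boise→Chico: 115 × 15 = 1725
  Vail→Chico: 45 × 16 = 720
  Vail→Ithaca: 30 × 12 = 360
Total = 150 + 1725 + 720 + 360 = 2955.
(Supply check: Fargo ships 50; Boise ships 115; Vail ships 75.)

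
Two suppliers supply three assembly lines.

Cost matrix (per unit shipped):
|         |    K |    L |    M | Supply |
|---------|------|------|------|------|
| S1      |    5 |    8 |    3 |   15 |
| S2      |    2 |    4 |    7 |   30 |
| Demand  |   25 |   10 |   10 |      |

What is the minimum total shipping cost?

A cheapest plan:
  S1 to K: 5 × 5 = 25
  S1 to M: 10 × 3 = 30
  S2 to K: 20 × 2 = 40
  S2 to L: 10 × 4 = 40
Total = 25 + 30 + 40 + 40 = 135.

135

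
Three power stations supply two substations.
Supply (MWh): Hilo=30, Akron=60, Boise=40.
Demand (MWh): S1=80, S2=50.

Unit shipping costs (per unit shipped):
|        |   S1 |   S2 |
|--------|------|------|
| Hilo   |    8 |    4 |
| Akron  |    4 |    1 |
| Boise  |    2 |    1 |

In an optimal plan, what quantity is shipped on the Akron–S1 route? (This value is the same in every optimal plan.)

The minimum-cost plan:
  Hilo->S2: 30 × 4 = 120
  Akron->S1: 40 × 4 = 160
  Akron->S2: 20 × 1 = 20
  Boise->S1: 40 × 2 = 80
Total cost = 380.
So Akron→S1 carries 40 MWh.

40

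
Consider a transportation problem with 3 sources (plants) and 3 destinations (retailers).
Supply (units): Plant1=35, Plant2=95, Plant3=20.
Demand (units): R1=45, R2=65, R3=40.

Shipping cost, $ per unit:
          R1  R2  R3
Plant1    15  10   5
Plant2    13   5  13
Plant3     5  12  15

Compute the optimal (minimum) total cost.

990

Optimal allocation:
  Plant1→R3: 35 units
  Plant2→R1: 25 units
  Plant2→R2: 65 units
  Plant2→R3: 5 units
  Plant3→R1: 20 units
Total cost = $990.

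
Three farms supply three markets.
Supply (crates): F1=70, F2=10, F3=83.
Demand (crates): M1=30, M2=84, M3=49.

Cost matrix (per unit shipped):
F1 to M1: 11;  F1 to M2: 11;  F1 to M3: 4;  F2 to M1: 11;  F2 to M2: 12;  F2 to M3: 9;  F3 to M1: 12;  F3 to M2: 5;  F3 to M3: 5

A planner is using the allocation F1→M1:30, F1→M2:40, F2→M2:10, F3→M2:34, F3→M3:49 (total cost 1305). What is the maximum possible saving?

353

Current plan cost = 30·11 + 40·11 + 10·12 + 34·5 + 49·5 = 1305.
Optimal plan:
  F1→M1: 20 × 11 = 220
  F1→M2: 1 × 11 = 11
  F1→M3: 49 × 4 = 196
  F2→M1: 10 × 11 = 110
  F3→M2: 83 × 5 = 415
Optimal cost = 952.
Saving = 1305 − 952 = 353.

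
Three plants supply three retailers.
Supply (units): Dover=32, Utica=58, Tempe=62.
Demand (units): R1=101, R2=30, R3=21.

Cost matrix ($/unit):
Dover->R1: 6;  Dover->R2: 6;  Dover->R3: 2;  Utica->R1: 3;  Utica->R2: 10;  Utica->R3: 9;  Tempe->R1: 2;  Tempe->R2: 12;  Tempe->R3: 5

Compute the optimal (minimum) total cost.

One minimum-cost allocation:
  Dover to R2: 30 units
  Dover to R3: 2 units
  Utica to R1: 58 units
  Tempe to R1: 43 units
  Tempe to R3: 19 units
Total cost = $539.

539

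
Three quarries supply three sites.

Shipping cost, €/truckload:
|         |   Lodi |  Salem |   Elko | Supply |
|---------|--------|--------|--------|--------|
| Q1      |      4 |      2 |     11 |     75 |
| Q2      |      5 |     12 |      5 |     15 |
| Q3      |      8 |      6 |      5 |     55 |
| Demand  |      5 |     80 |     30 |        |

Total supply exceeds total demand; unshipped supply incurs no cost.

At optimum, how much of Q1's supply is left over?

Minimum-cost shipments:
  Q1→Salem: 75 × €2 = €150
  Q2→Lodi: 5 × €5 = €25
  Q2→Elko: 10 × €5 = €50
  Q3→Salem: 5 × €6 = €30
  Q3→Elko: 20 × €5 = €100
Total cost = €355.
Q1 ships 75 of its 75, leaving 0.

0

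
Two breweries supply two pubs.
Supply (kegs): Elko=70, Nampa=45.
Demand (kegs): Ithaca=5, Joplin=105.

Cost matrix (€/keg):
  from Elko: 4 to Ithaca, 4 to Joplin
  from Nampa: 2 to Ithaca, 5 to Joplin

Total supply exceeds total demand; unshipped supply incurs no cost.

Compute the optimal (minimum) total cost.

One minimum-cost allocation:
  Elko–Joplin: 70 × €4 = €280
  Nampa–Ithaca: 5 × €2 = €10
  Nampa–Joplin: 35 × €5 = €175
Total = 280 + 10 + 175 = €465.

465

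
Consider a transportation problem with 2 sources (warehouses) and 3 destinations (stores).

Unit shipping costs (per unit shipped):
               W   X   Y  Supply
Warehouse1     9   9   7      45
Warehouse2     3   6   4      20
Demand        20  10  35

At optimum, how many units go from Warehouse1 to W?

0

Optimal shipments:
  Warehouse1->X: 10 × 9 = 90
  Warehouse1->Y: 35 × 7 = 245
  Warehouse2->W: 20 × 3 = 60
Total cost = 395.
The route Warehouse1→W is not used.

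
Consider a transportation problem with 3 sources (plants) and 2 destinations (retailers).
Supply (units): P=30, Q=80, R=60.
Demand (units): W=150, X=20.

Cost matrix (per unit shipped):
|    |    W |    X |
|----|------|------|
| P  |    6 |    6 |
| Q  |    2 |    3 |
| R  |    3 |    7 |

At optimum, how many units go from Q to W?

80

Solving gives:
  P->W: 10 × 6 = 60
  P->X: 20 × 6 = 120
  Q->W: 80 × 2 = 160
  R->W: 60 × 3 = 180
Total cost = 520.
So Q→W carries 80 units.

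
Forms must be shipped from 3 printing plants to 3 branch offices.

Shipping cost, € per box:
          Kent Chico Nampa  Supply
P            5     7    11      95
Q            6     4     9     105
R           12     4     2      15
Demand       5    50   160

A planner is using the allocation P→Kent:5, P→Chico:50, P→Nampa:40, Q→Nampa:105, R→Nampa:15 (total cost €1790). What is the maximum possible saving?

Current plan cost = 5·5 + 50·7 + 40·11 + 105·9 + 15·2 = €1790.
Optimal plan:
  P–Kent: 5 × €5 = €25
  P–Nampa: 90 × €11 = €990
  Q–Chico: 50 × €4 = €200
  Q–Nampa: 55 × €9 = €495
  R–Nampa: 15 × €2 = €30
Optimal cost = €1740.
Saving = 1790 − 1740 = €50.

50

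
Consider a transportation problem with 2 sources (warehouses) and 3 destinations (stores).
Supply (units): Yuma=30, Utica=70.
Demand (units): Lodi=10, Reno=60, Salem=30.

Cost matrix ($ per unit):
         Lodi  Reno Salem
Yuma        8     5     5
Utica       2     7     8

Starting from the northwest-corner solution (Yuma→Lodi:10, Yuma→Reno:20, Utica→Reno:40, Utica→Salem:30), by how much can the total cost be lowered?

Current plan cost = 10·8 + 20·5 + 40·7 + 30·8 = $700.
Optimal plan:
  Yuma->Salem: 30 × $5 = $150
  Utica->Lodi: 10 × $2 = $20
  Utica->Reno: 60 × $7 = $420
Optimal cost = $590.
Saving = 700 − 590 = $110.

110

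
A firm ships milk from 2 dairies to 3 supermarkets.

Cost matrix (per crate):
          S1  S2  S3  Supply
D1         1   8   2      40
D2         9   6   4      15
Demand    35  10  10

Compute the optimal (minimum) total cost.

One minimum-cost allocation:
  D1 to S1: 35 × 1 = 35
  D1 to S3: 5 × 2 = 10
  D2 to S2: 10 × 6 = 60
  D2 to S3: 5 × 4 = 20
Total = 35 + 10 + 60 + 20 = 125.

125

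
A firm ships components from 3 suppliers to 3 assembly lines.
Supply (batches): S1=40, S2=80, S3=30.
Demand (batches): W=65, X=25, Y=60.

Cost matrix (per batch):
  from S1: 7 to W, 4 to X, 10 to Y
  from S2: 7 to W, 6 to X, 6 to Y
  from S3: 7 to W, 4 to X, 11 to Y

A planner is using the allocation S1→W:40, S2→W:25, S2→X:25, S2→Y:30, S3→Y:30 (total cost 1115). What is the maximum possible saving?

200

Current plan cost = 40·7 + 25·7 + 25·6 + 30·6 + 30·11 = 1115.
Optimal plan:
  S1 to W: 15 × 7 = 105
  S1 to X: 25 × 4 = 100
  S2 to W: 20 × 7 = 140
  S2 to Y: 60 × 6 = 360
  S3 to W: 30 × 7 = 210
Optimal cost = 915.
Saving = 1115 − 915 = 200.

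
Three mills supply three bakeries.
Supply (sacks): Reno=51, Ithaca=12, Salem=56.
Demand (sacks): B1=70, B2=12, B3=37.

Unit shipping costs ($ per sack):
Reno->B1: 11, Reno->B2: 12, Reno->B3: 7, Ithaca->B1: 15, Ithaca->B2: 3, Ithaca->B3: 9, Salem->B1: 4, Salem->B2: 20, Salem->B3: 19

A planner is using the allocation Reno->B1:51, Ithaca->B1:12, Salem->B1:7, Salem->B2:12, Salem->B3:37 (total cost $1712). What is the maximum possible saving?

Current plan cost = 51·11 + 12·15 + 7·4 + 12·20 + 37·19 = $1712.
Optimal plan:
  Reno->B1: 14 sacks
  Reno->B3: 37 sacks
  Ithaca->B2: 12 sacks
  Salem->B1: 56 sacks
Optimal cost = $673.
Saving = 1712 − 673 = $1039.

1039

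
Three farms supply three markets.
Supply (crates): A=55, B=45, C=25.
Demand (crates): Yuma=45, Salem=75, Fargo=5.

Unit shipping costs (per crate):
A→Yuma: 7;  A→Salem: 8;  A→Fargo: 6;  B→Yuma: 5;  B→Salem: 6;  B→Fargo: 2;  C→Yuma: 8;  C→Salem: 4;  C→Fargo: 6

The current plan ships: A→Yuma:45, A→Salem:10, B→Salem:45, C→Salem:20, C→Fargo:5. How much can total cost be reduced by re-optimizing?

30

Current plan cost = 45·7 + 10·8 + 45·6 + 20·4 + 5·6 = 775.
Optimal plan:
  A->Yuma: 5 × 7 = 35
  A->Salem: 50 × 8 = 400
  B->Yuma: 40 × 5 = 200
  B->Fargo: 5 × 2 = 10
  C->Salem: 25 × 4 = 100
Optimal cost = 745.
Saving = 775 − 745 = 30.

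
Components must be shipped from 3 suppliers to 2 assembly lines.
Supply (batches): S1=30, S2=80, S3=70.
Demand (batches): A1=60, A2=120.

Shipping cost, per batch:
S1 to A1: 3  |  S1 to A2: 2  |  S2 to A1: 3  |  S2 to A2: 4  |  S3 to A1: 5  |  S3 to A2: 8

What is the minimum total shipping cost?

760

An optimal shipping plan:
  S1→A2: 30 × 2 = 60
  S2→A2: 80 × 4 = 320
  S3→A1: 60 × 5 = 300
  S3→A2: 10 × 8 = 80
Total = 60 + 320 + 300 + 80 = 760.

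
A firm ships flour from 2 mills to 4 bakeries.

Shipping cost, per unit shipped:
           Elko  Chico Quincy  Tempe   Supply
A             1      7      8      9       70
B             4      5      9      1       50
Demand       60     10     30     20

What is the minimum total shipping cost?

390

Optimal allocation:
  A->Elko: 60 × 1 = 60
  A->Quincy: 10 × 8 = 80
  B->Chico: 10 × 5 = 50
  B->Quincy: 20 × 9 = 180
  B->Tempe: 20 × 1 = 20
Total = 60 + 80 + 50 + 180 + 20 = 390.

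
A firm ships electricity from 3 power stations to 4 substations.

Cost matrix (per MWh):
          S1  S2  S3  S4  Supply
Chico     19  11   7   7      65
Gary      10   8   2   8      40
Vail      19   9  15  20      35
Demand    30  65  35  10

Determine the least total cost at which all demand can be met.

1210

A cheapest plan:
  Chico→S2: 30 × 11 = 330
  Chico→S3: 25 × 7 = 175
  Chico→S4: 10 × 7 = 70
  Gary→S1: 30 × 10 = 300
  Gary→S3: 10 × 2 = 20
  Vail→S2: 35 × 9 = 315
Total = 330 + 175 + 70 + 300 + 20 + 315 = 1210.
(Supply check: Chico ships 65; Gary ships 40; Vail ships 35.)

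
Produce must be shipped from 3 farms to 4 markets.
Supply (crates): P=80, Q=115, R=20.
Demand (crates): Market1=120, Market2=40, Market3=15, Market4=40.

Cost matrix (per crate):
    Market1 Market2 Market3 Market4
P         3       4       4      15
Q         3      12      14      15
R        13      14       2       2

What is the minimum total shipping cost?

920

A cheapest plan:
  P–Market1: 5 × 3 = 15
  P–Market2: 40 × 4 = 160
  P–Market3: 15 × 4 = 60
  P–Market4: 20 × 15 = 300
  Q–Market1: 115 × 3 = 345
  R–Market4: 20 × 2 = 40
Total = 15 + 160 + 60 + 300 + 345 + 40 = 920.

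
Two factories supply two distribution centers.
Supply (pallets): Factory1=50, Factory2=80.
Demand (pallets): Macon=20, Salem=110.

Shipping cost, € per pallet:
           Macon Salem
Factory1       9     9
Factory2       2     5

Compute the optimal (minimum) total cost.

790

Optimal allocation:
  Factory1 to Salem: 50 × €9 = €450
  Factory2 to Macon: 20 × €2 = €40
  Factory2 to Salem: 60 × €5 = €300
Total = 450 + 40 + 300 = €790.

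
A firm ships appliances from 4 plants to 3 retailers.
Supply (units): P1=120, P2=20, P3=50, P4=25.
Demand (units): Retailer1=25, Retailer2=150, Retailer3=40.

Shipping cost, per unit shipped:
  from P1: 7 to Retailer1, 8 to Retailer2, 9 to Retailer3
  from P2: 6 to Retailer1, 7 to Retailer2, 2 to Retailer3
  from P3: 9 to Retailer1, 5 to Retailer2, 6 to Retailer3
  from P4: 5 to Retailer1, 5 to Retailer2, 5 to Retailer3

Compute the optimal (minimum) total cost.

A cheapest plan:
  P1–Retailer1: 25 units
  P1–Retailer2: 95 units
  P2–Retailer3: 20 units
  P3–Retailer2: 50 units
  P4–Retailer2: 5 units
  P4–Retailer3: 20 units
Total cost = 1350.
(Supply check: P1 ships 120; P2 ships 20; P3 ships 50; P4 ships 25.)

1350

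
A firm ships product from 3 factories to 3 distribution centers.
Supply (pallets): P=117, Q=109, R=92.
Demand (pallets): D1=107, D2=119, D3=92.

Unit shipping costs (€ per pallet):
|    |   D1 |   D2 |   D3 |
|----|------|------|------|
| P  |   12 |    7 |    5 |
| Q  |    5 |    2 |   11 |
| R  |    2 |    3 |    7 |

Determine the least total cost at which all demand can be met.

1082

One minimum-cost allocation:
  P–D2: 25 × €7 = €175
  P–D3: 92 × €5 = €460
  Q–D1: 15 × €5 = €75
  Q–D2: 94 × €2 = €188
  R–D1: 92 × €2 = €184
Total = 175 + 460 + 75 + 188 + 184 = €1082.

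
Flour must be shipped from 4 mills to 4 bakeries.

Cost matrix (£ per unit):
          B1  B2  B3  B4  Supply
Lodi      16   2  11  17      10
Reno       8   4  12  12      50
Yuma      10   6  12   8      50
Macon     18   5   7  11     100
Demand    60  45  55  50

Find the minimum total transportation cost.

1510

An optimal shipping plan:
  Lodi->B2: 10 × £2 = £20
  Reno->B1: 50 × £8 = £400
  Yuma->B1: 10 × £10 = £100
  Yuma->B4: 40 × £8 = £320
  Macon->B2: 35 × £5 = £175
  Macon->B3: 55 × £7 = £385
  Macon->B4: 10 × £11 = £110
Total = 20 + 400 + 100 + 320 + 175 + 385 + 110 = £1510.
(Supply check: Lodi ships 10; Reno ships 50; Yuma ships 50; Macon ships 100.)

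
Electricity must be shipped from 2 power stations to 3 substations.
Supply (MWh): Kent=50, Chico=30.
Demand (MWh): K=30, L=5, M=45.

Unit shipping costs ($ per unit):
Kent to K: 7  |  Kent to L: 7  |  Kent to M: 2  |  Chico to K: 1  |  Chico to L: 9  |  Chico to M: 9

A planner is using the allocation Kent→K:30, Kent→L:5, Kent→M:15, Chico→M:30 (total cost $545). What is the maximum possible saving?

390

Current plan cost = 30·7 + 5·7 + 15·2 + 30·9 = $545.
Optimal plan:
  Kent→L: 5 × $7 = $35
  Kent→M: 45 × $2 = $90
  Chico→K: 30 × $1 = $30
Optimal cost = $155.
Saving = 545 − 155 = $390.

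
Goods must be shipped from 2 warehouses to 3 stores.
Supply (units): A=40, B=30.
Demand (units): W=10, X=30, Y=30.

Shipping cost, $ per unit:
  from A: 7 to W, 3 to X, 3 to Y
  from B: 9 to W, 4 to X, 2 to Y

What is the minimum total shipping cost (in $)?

One minimum-cost allocation:
  A–W: 10 units
  A–X: 30 units
  B–Y: 30 units
Total cost = $220.

220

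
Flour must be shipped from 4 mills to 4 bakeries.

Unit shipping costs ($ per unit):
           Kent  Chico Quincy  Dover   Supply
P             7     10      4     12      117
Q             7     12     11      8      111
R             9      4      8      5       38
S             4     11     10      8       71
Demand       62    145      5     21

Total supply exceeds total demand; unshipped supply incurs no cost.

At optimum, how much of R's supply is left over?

An optimal plan:
  P→Chico: 107 sacks
  P→Quincy: 5 sacks
  Q→Dover: 21 sacks
  R→Chico: 38 sacks
  S→Kent: 62 sacks
Total cost = $1658.
R ships 38 of its 38, leaving 0.

0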